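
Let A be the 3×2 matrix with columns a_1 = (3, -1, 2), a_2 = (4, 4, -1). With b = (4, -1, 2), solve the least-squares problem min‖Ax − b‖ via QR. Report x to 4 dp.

a_1 = (3, -1, 2); ‖a_1‖ = 3.7417, so q_1 = (0.8018, -0.2673, 0.5345).
q_1·a_2 = 0.8018·4 + (-0.2673)·4 + 0.5345·(-1) = 1.6036.
u_2 = a_2 − 1.6036·q_1 = (2.7143, 4.4286, -1.8571).
‖u_2‖ = 5.5162, so q_2 = (0.4921, 0.8028, -0.3367).
Qᵀb = (4.5434, 0.4921).
Back-substitute: x_2 = 0.4921/5.5162 = 0.0892.
x_1 = (4.5434 − 1.6036·0.0892)/3.7417 = 1.1761.

x = (1.1761, 0.0892)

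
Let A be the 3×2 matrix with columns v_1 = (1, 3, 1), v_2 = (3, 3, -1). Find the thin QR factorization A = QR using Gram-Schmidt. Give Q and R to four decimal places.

Q = [[0.3015, 0.7071], [0.9045, 0.0000], [0.3015, -0.7071]], R = [[3.3166, 3.3166], [0.0000, 2.8284]]

v_1 = (1, 3, 1); ‖v_1‖ = 3.3166, so q_1 = (0.3015, 0.9045, 0.3015).
q_1·v_2 = 0.3015·3 + 0.9045·3 + 0.3015·(-1) = 3.3166.
u_2 = v_2 − 3.3166·q_1 = (2.0000, 0.0000, -2.0000).
‖u_2‖ = 2.8284, so q_2 = (0.7071, 0.0000, -0.7071).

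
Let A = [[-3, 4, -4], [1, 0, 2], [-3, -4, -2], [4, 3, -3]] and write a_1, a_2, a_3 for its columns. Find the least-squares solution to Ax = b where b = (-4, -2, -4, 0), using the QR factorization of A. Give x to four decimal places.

a_1 = (-3, 1, -3, 4); ‖a_1‖ = 5.9161, so q_1 = (-0.5071, 0.1690, -0.5071, 0.6761).
q_1·a_2 = (-0.5071)·4 + 0.1690·0 + (-0.5071)·(-4) + 0.6761·3 = 2.0284.
u_2 = a_2 − 2.0284·q_1 = (5.0286, -0.3429, -2.9714, 1.6286).
‖u_2‖ = 6.0734, so q_2 = (0.8280, -0.0565, -0.4893, 0.2681).
q_1·a_3 = (-0.5071)·(-4) + 0.1690·2 + (-0.5071)·(-2) + 0.6761·(-3) = 1.3522; q_2·a_3 = 0.8280·(-4) + (-0.0565)·2 + (-0.4893)·(-2) + 0.2681·(-3) = -3.2507.
u_3 = a_3 − 1.3522·q_1 + 3.2507·q_2 = (-0.6228, 1.5879, -2.9047, -3.0426).
‖u_3‖ = 4.5392, so q_3 = (-0.1372, 0.3498, -0.6399, -0.6703).
Qᵀb = (3.7187, -1.2420, 2.4088).
Back-substitute: x_3 = 2.4088/4.5392 = 0.5307.
x_2 = (-1.2420 + 3.2507·0.5307)/6.0734 = 0.0795.
x_1 = (3.7187 − 2.0284·0.0795 − 1.3522·0.5307)/5.9161 = 0.4800.

x = (0.4800, 0.0795, 0.5307)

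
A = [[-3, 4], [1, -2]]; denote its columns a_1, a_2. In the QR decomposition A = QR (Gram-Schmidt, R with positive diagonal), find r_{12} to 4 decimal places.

a_1 = (-3, 1); ‖a_1‖ = 3.1623, so e_1 = (-0.9487, 0.3162).
r_{12} = e_1·a_2 = -4.4272.

r_{12} = -4.4272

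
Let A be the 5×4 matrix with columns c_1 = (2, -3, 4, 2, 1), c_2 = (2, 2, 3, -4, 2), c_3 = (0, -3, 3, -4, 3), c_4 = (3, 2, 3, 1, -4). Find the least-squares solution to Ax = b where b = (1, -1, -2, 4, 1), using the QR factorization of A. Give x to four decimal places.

c_1 = (2, -3, 4, 2, 1); ‖c_1‖ = 5.8310, so e_1 = (0.3430, -0.5145, 0.6860, 0.3430, 0.1715).
e_1·c_2 = 0.3430·2 + (-0.5145)·2 + 0.6860·3 + 0.3430·(-4) + 0.1715·2 = 0.6860.
u_2 = c_2 − 0.6860·e_1 = (1.7647, 2.3529, 2.5294, -4.2353, 1.8824).
‖u_2‖ = 6.0440, so e_2 = (0.2920, 0.3893, 0.4185, -0.7007, 0.3114).
e_1·c_3 = 0.3430·0 + (-0.5145)·(-3) + 0.6860·3 + 0.3430·(-4) + 0.1715·3 = 2.7440; e_2·c_3 = 0.2920·0 + 0.3893·(-3) + 0.4185·3 + (-0.7007)·(-4) + 0.3114·3 = 3.8249.
u_3 = c_3 − 2.7440·e_1 − 3.8249·e_2 = (-2.0580, -3.0773, -0.4831, -2.2609, 1.3382).
‖u_3‖ = 4.5651, so e_3 = (-0.4508, -0.6741, -0.1058, -0.4952, 0.2931).
e_1·c_4 = 0.3430·3 + (-0.5145)·2 + 0.6860·3 + 0.3430·1 + 0.1715·(-4) = 1.7150; e_2·c_4 = 0.2920·3 + 0.3893·2 + 0.4185·3 + (-0.7007)·1 + 0.3114·(-4) = 0.9635; e_3·c_4 = (-0.4508)·3 + (-0.6741)·2 + (-0.1058)·3 + (-0.4952)·1 + 0.2931·(-4) = -4.6858.
u_4 = c_4 − 1.7150·e_1 − 0.9635·e_2 + 4.6858·e_3 = (0.0181, -0.6514, 0.9244, -1.2337, -3.2207).
‖u_4‖ = 3.6296, so e_4 = (0.0050, -0.1795, 0.2547, -0.3399, -0.8873).
Qᵀb = (1.0290, -3.4259, -1.2529, -2.5718).
Back-substitute: x_4 = -2.5718/3.6296 = -0.7086.
x_3 = (-1.2529 + 4.6858·(-0.7086))/4.5651 = -1.0018.
x_2 = (-3.4259 − 3.8249·(-1.0018) − 0.9635·(-0.7086))/6.0440 = 0.1801.
x_1 = (1.0290 − 0.6860·0.1801 − 2.7440·(-1.0018) − 1.7150·(-0.7086))/5.8310 = 0.8351.

x = (0.8351, 0.1801, -1.0018, -0.7086)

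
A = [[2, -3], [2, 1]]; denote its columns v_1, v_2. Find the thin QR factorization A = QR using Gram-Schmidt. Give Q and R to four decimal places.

Q = [[0.7071, -0.7071], [0.7071, 0.7071]], R = [[2.8284, -1.4142], [0.0000, 2.8284]]

v_1 = (2, 2); ‖v_1‖ = 2.8284, so e_1 = (0.7071, 0.7071).
e_1·v_2 = 0.7071·(-3) + 0.7071·1 = -1.4142.
u_2 = v_2 + 1.4142·e_1 = (-2.0000, 2.0000).
‖u_2‖ = 2.8284, so e_2 = (-0.7071, 0.7071).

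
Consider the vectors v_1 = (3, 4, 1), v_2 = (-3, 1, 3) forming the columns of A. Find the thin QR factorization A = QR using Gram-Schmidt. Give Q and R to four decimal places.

Q = [[0.5883, -0.6379], [0.7845, 0.3012], [0.1961, 0.7088]], R = [[5.0990, -0.3922], [0.0000, 4.3412]]

v_1 = (3, 4, 1); ‖v_1‖ = 5.0990, so q_1 = (0.5883, 0.7845, 0.1961).
q_1·v_2 = 0.5883·(-3) + 0.7845·1 + 0.1961·3 = -0.3922.
u_2 = v_2 + 0.3922·q_1 = (-2.7692, 1.3077, 3.0769).
‖u_2‖ = 4.3412, so q_2 = (-0.6379, 0.3012, 0.7088).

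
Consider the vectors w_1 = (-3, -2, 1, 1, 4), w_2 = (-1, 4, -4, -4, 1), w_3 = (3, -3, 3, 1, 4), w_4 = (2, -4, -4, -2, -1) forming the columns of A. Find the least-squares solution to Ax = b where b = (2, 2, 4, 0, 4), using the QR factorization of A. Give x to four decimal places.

w_1 = (-3, -2, 1, 1, 4); ‖w_1‖ = 5.5678, so e_1 = (-0.5388, -0.3592, 0.1796, 0.1796, 0.7184).
e_1·w_2 = (-0.5388)·(-1) + (-0.3592)·4 + 0.1796·(-4) + 0.1796·(-4) + 0.7184·1 = -1.6164.
u_2 = w_2 + 1.6164·e_1 = (-1.8710, 3.4194, -3.7097, -3.7097, 2.1613).
‖u_2‖ = 6.8838, so e_2 = (-0.2718, 0.4967, -0.5389, -0.5389, 0.3140).
e_1·w_3 = (-0.5388)·3 + (-0.3592)·(-3) + 0.1796·3 + 0.1796·1 + 0.7184·4 = 3.0533; e_2·w_3 = (-0.2718)·3 + 0.4967·(-3) + (-0.5389)·3 + (-0.5389)·1 + 0.3140·4 = -3.2053.
u_3 = w_3 − 3.0533·e_1 + 3.2053·e_2 = (3.7740, -0.3111, 0.7243, -1.2757, 2.8128).
‖u_3‖ = 4.9400, so e_3 = (0.7640, -0.0630, 0.1466, -0.2582, 0.5694).
e_1·w_4 = (-0.5388)·2 + (-0.3592)·(-4) + 0.1796·(-4) + 0.1796·(-2) + 0.7184·(-1) = -1.4368; e_2·w_4 = (-0.2718)·2 + 0.4967·(-4) + (-0.5389)·(-4) + (-0.5389)·(-2) + 0.3140·(-1) = 0.3889; e_3·w_4 = 0.7640·2 + (-0.0630)·(-4) + 0.1466·(-4) + (-0.2582)·(-2) + 0.5694·(-1) = 1.1404.
u_4 = w_4 + 1.4368·e_1 − 0.3889·e_2 − 1.1404·e_3 = (0.4603, -4.6375, -3.6995, -1.2378, -0.7392).
‖u_4‖ = 6.1224, so e_4 = (0.0752, -0.7575, -0.6043, -0.2022, -0.1207).
Qᵀb = (1.7961, -0.4499, 4.2660, -4.2646).
Back-substitute: x_4 = -4.2646/6.1224 = -0.6966.
x_3 = (4.2660 − 1.1404·(-0.6966))/4.9400 = 1.0244.
x_2 = (-0.4499 + 3.2053·1.0244 − 0.3889·(-0.6966))/6.8838 = 0.4510.
x_1 = (1.7961 + 1.6164·0.4510 − 3.0533·1.0244 + 1.4368·(-0.6966))/5.5678 = -0.2880.

x = (-0.2880, 0.4510, 1.0244, -0.6966)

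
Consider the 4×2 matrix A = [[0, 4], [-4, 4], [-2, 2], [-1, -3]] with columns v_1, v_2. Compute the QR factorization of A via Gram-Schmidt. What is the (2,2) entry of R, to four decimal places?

r_{22} = 5.5891

v_1 = (0, -4, -2, -1); ‖v_1‖ = 4.5826, so e_1 = (0.0000, -0.8729, -0.4364, -0.2182).
e_1·v_2 = 0.0000·4 + (-0.8729)·4 + (-0.4364)·2 + (-0.2182)·(-3) = -3.7097.
u_2 = v_2 + 3.7097·e_1 = (4.0000, 0.7619, 0.3810, -3.8095).
r_{22} = ‖u_2‖ = 5.5891.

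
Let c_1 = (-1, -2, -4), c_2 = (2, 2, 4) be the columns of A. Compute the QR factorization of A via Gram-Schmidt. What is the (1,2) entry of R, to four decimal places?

r_{12} = -4.8008

c_1 = (-1, -2, -4); ‖c_1‖ = 4.5826, so e_1 = (-0.2182, -0.4364, -0.8729).
r_{12} = e_1·c_2 = -4.8008.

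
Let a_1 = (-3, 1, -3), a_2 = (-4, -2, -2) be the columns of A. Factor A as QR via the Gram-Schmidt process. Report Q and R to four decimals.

Q = [[-0.6882, -0.4542], [0.2294, -0.8760], [-0.6882, 0.1622]], R = [[4.3589, 3.6707], [0.0000, 3.2444]]

a_1 = (-3, 1, -3); ‖a_1‖ = 4.3589, so q_1 = (-0.6882, 0.2294, -0.6882).
q_1·a_2 = (-0.6882)·(-4) + 0.2294·(-2) + (-0.6882)·(-2) = 3.6707.
u_2 = a_2 − 3.6707·q_1 = (-1.4737, -2.8421, 0.5263).
‖u_2‖ = 3.2444, so q_2 = (-0.4542, -0.8760, 0.1622).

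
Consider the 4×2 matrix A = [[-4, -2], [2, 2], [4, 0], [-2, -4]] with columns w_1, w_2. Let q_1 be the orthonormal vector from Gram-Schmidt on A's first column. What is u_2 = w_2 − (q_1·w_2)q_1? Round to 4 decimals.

q_1 = w_1/‖w_1‖ = (-4, 2, 4, -2)/6.3246 = (-0.6325, 0.3162, 0.6325, -0.3162).
r_{12} = q_1·w_2 = 3.1623.
u_2 = w_2 − 3.1623·q_1 = (0.0000, 1.0000, -2.0000, -3.0000).

u_2 = (0.0000, 1.0000, -2.0000, -3.0000)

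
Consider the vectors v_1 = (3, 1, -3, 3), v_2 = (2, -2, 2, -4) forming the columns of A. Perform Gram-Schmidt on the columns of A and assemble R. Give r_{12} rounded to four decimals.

e_1 = v_1/‖v_1‖ = (3, 1, -3, 3)/5.2915 = (0.5669, 0.1890, -0.5669, 0.5669).
r_{12} = e_1·v_2 = -2.6458.

r_{12} = -2.6458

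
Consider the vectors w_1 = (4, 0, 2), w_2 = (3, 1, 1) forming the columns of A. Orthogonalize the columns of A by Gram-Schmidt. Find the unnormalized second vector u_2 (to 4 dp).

w_1 = (4, 0, 2); ‖w_1‖ = 4.4721, so q_1 = (0.8944, 0.0000, 0.4472).
q_1·w_2 = 0.8944·3 + 0.0000·1 + 0.4472·1 = 3.1305.
u_2 = w_2 − 3.1305·q_1 = (0.2000, 1.0000, -0.4000).

u_2 = (0.2000, 1.0000, -0.4000)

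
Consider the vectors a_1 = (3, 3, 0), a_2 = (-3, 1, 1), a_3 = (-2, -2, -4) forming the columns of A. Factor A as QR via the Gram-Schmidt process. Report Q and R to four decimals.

q_1 = a_1/‖a_1‖ = (3, 3, 0)/4.2426 = (0.7071, 0.7071, 0.0000).
r_{12} = q_1·a_2 = -1.4142.
u_2 = a_2 + 1.4142·q_1 = (-2.0000, 2.0000, 1.0000).
‖u_2‖ = 3.0000, so q_2 = (-0.6667, 0.6667, 0.3333).
r_{13} = q_1·a_3 = -2.8284; r_{23} = q_2·a_3 = -1.3333.
u_3 = a_3 + 2.8284·q_1 + 1.3333·q_2 = (-0.8889, 0.8889, -3.5556).
‖u_3‖ = 3.7712, so q_3 = (-0.2357, 0.2357, -0.9428).

Q = [[0.7071, -0.6667, -0.2357], [0.7071, 0.6667, 0.2357], [0.0000, 0.3333, -0.9428]], R = [[4.2426, -1.4142, -2.8284], [0.0000, 3.0000, -1.3333], [0.0000, 0.0000, 3.7712]]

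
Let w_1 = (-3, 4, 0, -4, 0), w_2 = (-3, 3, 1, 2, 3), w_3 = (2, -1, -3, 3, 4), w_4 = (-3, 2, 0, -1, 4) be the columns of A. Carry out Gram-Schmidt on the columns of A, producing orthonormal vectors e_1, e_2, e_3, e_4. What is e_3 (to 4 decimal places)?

w_1 = (-3, 4, 0, -4, 0); ‖w_1‖ = 6.4031, so e_1 = (-0.4685, 0.6247, 0.0000, -0.6247, 0.0000).
e_1·w_2 = (-0.4685)·(-3) + 0.6247·3 + 0.0000·1 + (-0.6247)·2 + 0.0000·3 = 2.0303.
u_2 = w_2 − 2.0303·e_1 = (-2.0488, 1.7317, 1.0000, 3.2683, 3.0000).
‖u_2‖ = 5.2800, so e_2 = (-0.3880, 0.3280, 0.1894, 0.6190, 0.5682).
e_1·w_3 = (-0.4685)·2 + 0.6247·(-1) + 0.0000·(-3) + (-0.6247)·3 + 0.0000·4 = -3.4358; e_2·w_3 = (-0.3880)·2 + 0.3280·(-1) + 0.1894·(-3) + 0.6190·3 + 0.5682·4 = 2.4575.
u_3 = w_3 + 3.4358·e_1 − 2.4575·e_2 = (1.3438, 0.3403, -3.4654, -0.6675, 2.6037).
‖u_3‖ = 4.5995, so e_3 = (0.2922, 0.0740, -0.7534, -0.1451, 0.5661).

e_3 = (0.2922, 0.0740, -0.7534, -0.1451, 0.5661)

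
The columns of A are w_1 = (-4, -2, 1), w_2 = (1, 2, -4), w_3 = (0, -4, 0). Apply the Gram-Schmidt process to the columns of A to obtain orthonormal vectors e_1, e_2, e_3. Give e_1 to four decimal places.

e_1 = (-0.8729, -0.4364, 0.2182)

w_1 = (-4, -2, 1); ‖w_1‖ = 4.5826, so e_1 = (-0.8729, -0.4364, 0.2182).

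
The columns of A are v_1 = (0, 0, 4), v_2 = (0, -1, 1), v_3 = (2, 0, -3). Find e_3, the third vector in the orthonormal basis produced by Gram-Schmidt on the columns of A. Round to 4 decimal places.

e_3 = (1.0000, 0.0000, 0.0000)

v_1 = (0, 0, 4); ‖v_1‖ = 4.0000, so e_1 = (0.0000, 0.0000, 1.0000).
e_1·v_2 = 0.0000·0 + 0.0000·(-1) + 1.0000·1 = 1.0000.
u_2 = v_2 − 1.0000·e_1 = (0.0000, -1.0000, 0.0000).
‖u_2‖ = 1.0000, so e_2 = (0.0000, -1.0000, 0.0000).
e_1·v_3 = 0.0000·2 + 0.0000·0 + 1.0000·(-3) = -3.0000; e_2·v_3 = 0.0000·2 + (-1.0000)·0 + 0.0000·(-3) = 0.0000.
u_3 = v_3 + 3.0000·e_1 + 0.0000·e_2 = (2.0000, 0.0000, 0.0000).
‖u_3‖ = 2.0000, so e_3 = (1.0000, 0.0000, 0.0000).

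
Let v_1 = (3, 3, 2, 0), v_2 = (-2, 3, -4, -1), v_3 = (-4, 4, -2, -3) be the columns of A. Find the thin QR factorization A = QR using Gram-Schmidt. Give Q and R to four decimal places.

v_1 = (3, 3, 2, 0); ‖v_1‖ = 4.6904, so e_1 = (0.6396, 0.6396, 0.4264, 0.0000).
e_1·v_2 = 0.6396·(-2) + 0.6396·3 + 0.4264·(-4) + 0.0000·(-1) = -1.0660.
u_2 = v_2 + 1.0660·e_1 = (-1.3182, 3.6818, -3.5455, -1.0000).
‖u_2‖ = 5.3725, so e_2 = (-0.2454, 0.6853, -0.6599, -0.1861).
e_1·v_3 = 0.6396·(-4) + 0.6396·4 + 0.4264·(-2) + 0.0000·(-3) = -0.8528; e_2·v_3 = (-0.2454)·(-4) + 0.6853·4 + (-0.6599)·(-2) + (-0.1861)·(-3) = 5.6009.
u_3 = v_3 + 0.8528·e_1 − 5.6009·e_2 = (-2.0803, 0.7071, 2.0598, -1.9575).
‖u_3‖ = 3.5920, so e_3 = (-0.5792, 0.1969, 0.5735, -0.5450).

Q = [[0.6396, -0.2454, -0.5792], [0.6396, 0.6853, 0.1969], [0.4264, -0.6599, 0.5735], [0.0000, -0.1861, -0.5450]], R = [[4.6904, -1.0660, -0.8528], [0.0000, 5.3725, 5.6009], [0.0000, 0.0000, 3.5920]]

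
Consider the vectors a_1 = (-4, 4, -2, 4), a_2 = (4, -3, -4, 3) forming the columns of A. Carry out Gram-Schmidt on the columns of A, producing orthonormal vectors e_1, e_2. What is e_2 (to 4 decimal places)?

a_1 = (-4, 4, -2, 4); ‖a_1‖ = 7.2111, so e_1 = (-0.5547, 0.5547, -0.2774, 0.5547).
e_1·a_2 = (-0.5547)·4 + 0.5547·(-3) + (-0.2774)·(-4) + 0.5547·3 = -1.1094.
u_2 = a_2 + 1.1094·e_1 = (3.3846, -2.3846, -4.3077, 3.6154).
‖u_2‖ = 6.9835, so e_2 = (0.4847, -0.3415, -0.6168, 0.5177).

e_2 = (0.4847, -0.3415, -0.6168, 0.5177)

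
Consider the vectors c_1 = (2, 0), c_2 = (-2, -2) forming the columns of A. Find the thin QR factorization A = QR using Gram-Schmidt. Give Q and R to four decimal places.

Q = [[1.0000, 0.0000], [0.0000, -1.0000]], R = [[2.0000, -2.0000], [0.0000, 2.0000]]

e_1 = c_1/‖c_1‖ = (2, 0)/2.0000 = (1.0000, 0.0000).
r_{12} = e_1·c_2 = -2.0000.
u_2 = c_2 + 2.0000·e_1 = (0.0000, -2.0000).
‖u_2‖ = 2.0000, so e_2 = (0.0000, -1.0000).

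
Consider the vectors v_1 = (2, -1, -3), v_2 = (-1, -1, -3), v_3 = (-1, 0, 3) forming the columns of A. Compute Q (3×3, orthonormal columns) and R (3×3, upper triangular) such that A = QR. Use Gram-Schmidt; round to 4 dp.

Q = [[0.5345, -0.8452, 0.0000], [-0.2673, -0.1690, -0.9487], [-0.8018, -0.5071, 0.3162]], R = [[3.7417, 2.1381, -2.9399], [0.0000, 2.5355, -0.6761], [0.0000, 0.0000, 0.9487]]

v_1 = (2, -1, -3); ‖v_1‖ = 3.7417, so e_1 = (0.5345, -0.2673, -0.8018).
e_1·v_2 = 0.5345·(-1) + (-0.2673)·(-1) + (-0.8018)·(-3) = 2.1381.
u_2 = v_2 − 2.1381·e_1 = (-2.1429, -0.4286, -1.2857).
‖u_2‖ = 2.5355, so e_2 = (-0.8452, -0.1690, -0.5071).
e_1·v_3 = 0.5345·(-1) + (-0.2673)·0 + (-0.8018)·3 = -2.9399; e_2·v_3 = (-0.8452)·(-1) + (-0.1690)·0 + (-0.5071)·3 = -0.6761.
u_3 = v_3 + 2.9399·e_1 + 0.6761·e_2 = (0.0000, -0.9000, 0.3000).
‖u_3‖ = 0.9487, so e_3 = (0.0000, -0.9487, 0.3162).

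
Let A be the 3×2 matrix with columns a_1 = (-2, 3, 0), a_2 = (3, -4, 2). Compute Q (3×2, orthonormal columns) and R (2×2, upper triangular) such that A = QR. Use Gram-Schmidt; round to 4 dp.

a_1 = (-2, 3, 0); ‖a_1‖ = 3.6056, so q_1 = (-0.5547, 0.8321, 0.0000).
q_1·a_2 = (-0.5547)·3 + 0.8321·(-4) + 0.0000·2 = -4.9923.
u_2 = a_2 + 4.9923·q_1 = (0.2308, 0.1538, 2.0000).
‖u_2‖ = 2.0191, so q_2 = (0.1143, 0.0762, 0.9905).

Q = [[-0.5547, 0.1143], [0.8321, 0.0762], [0.0000, 0.9905]], R = [[3.6056, -4.9923], [0.0000, 2.0191]]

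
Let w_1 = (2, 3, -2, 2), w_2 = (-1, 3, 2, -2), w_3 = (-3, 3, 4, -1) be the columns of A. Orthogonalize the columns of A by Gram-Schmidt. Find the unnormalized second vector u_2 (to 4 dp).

w_1 = (2, 3, -2, 2); ‖w_1‖ = 4.5826, so e_1 = (0.4364, 0.6547, -0.4364, 0.4364).
e_1·w_2 = 0.4364·(-1) + 0.6547·3 + (-0.4364)·2 + 0.4364·(-2) = -0.2182.
u_2 = w_2 + 0.2182·e_1 = (-0.9048, 3.1429, 1.9048, -1.9048).

u_2 = (-0.9048, 3.1429, 1.9048, -1.9048)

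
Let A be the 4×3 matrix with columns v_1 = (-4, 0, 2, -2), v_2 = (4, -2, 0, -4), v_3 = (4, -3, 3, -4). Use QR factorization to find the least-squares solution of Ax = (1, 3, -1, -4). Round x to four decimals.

x = (0.5287, 1.5935, -1.0299)

v_1 = (-4, 0, 2, -2); ‖v_1‖ = 4.8990, so q_1 = (-0.8165, 0.0000, 0.4082, -0.4082).
q_1·v_2 = (-0.8165)·4 + 0.0000·(-2) + 0.4082·0 + (-0.4082)·(-4) = -1.6330.
u_2 = v_2 + 1.6330·q_1 = (2.6667, -2.0000, 0.6667, -4.6667).
‖u_2‖ = 5.7735, so q_2 = (0.4619, -0.3464, 0.1155, -0.8083).
q_1·v_3 = (-0.8165)·4 + 0.0000·(-3) + 0.4082·3 + (-0.4082)·(-4) = -0.4082; q_2·v_3 = 0.4619·4 + (-0.3464)·(-3) + 0.1155·3 + (-0.8083)·(-4) = 6.4663.
u_3 = v_3 + 0.4082·q_1 − 6.4663·q_2 = (0.6800, -0.7600, 2.4200, 1.0600).
‖u_3‖ = 2.8320, so q_3 = (0.2401, -0.2684, 0.8545, 0.3743).
Qᵀb = (0.4082, 2.5403, -2.9167).
Back-substitute: x_3 = -2.9167/2.8320 = -1.0299.
x_2 = (2.5403 − 6.4663·(-1.0299))/5.7735 = 1.5935.
x_1 = (0.4082 + 1.6330·1.5935 + 0.4082·(-1.0299))/4.8990 = 0.5287.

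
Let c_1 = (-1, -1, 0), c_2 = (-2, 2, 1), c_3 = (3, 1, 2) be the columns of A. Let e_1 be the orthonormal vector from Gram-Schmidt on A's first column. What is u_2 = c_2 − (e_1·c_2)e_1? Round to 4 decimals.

u_2 = (-2.0000, 2.0000, 1.0000)

e_1 = c_1/‖c_1‖ = (-1, -1, 0)/1.4142 = (-0.7071, -0.7071, 0.0000).
r_{12} = e_1·c_2 = 0.0000.
u_2 = c_2 + 0.0000·e_1 = (-2.0000, 2.0000, 1.0000).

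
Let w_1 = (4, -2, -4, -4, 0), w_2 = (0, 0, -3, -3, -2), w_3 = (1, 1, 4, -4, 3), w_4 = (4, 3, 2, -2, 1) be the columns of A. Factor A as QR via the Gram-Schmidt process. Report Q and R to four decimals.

Q = [[0.5547, -0.5586, -0.0522, 0.5703], [-0.2774, 0.2793, 0.2677, 0.7512], [-0.5547, -0.3491, 0.5513, 0.0417], [-0.5547, -0.3491, -0.7374, 0.1530], [0.0000, -0.6051, 0.2791, -0.2921]], R = [[7.2111, 3.3282, 0.2774, 1.3868], [0.0000, 3.3050, -2.0947, -2.0016], [0.0000, 0.0000, 6.2077, 3.4510], [0.0000, 0.0000, 0.0000, 4.0201]]

w_1 = (4, -2, -4, -4, 0); ‖w_1‖ = 7.2111, so e_1 = (0.5547, -0.2774, -0.5547, -0.5547, 0.0000).
e_1·w_2 = 0.5547·0 + (-0.2774)·0 + (-0.5547)·(-3) + (-0.5547)·(-3) + 0.0000·(-2) = 3.3282.
u_2 = w_2 − 3.3282·e_1 = (-1.8462, 0.9231, -1.1538, -1.1538, -2.0000).
‖u_2‖ = 3.3050, so e_2 = (-0.5586, 0.2793, -0.3491, -0.3491, -0.6051).
e_1·w_3 = 0.5547·1 + (-0.2774)·1 + (-0.5547)·4 + (-0.5547)·(-4) + 0.0000·3 = 0.2774; e_2·w_3 = (-0.5586)·1 + 0.2793·1 + (-0.3491)·4 + (-0.3491)·(-4) + (-0.6051)·3 = -2.0947.
u_3 = w_3 − 0.2774·e_1 + 2.0947·e_2 = (-0.3239, 1.6620, 3.4225, -4.5775, 1.7324).
‖u_3‖ = 6.2077, so e_3 = (-0.0522, 0.2677, 0.5513, -0.7374, 0.2791).
e_1·w_4 = 0.5547·4 + (-0.2774)·3 + (-0.5547)·2 + (-0.5547)·(-2) + 0.0000·1 = 1.3868; e_2·w_4 = (-0.5586)·4 + 0.2793·3 + (-0.3491)·2 + (-0.3491)·(-2) + (-0.6051)·1 = -2.0016; e_3·w_4 = (-0.0522)·4 + 0.2677·3 + 0.5513·2 + (-0.7374)·(-2) + 0.2791·1 = 3.4510.
u_4 = w_4 − 1.3868·e_1 + 2.0016·e_2 − 3.4510·e_3 = (2.2928, 3.0197, 0.1678, 0.6151, -1.1743).
‖u_4‖ = 4.0201, so e_4 = (0.5703, 0.7512, 0.0417, 0.1530, -0.2921).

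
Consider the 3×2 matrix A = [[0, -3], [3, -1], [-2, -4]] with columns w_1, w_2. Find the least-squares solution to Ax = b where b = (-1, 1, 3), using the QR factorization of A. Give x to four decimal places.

x = (-0.0895, -0.3674)

w_1 = (0, 3, -2); ‖w_1‖ = 3.6056, so e_1 = (0.0000, 0.8321, -0.5547).
e_1·w_2 = 0.0000·(-3) + 0.8321·(-1) + (-0.5547)·(-4) = 1.3868.
u_2 = w_2 − 1.3868·e_1 = (-3.0000, -2.1538, -3.2308).
‖u_2‖ = 4.9068, so e_2 = (-0.6114, -0.4389, -0.6584).
Qᵀb = (-0.8321, -1.8028).
Back-substitute: x_2 = -1.8028/4.9068 = -0.3674.
x_1 = (-0.8321 − 1.3868·(-0.3674))/3.6056 = -0.0895.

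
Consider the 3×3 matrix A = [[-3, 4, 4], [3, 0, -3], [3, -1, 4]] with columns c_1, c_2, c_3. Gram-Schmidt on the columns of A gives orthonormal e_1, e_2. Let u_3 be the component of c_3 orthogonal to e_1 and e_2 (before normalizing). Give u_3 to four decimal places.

c_1 = (-3, 3, 3); ‖c_1‖ = 5.1962, so e_1 = (-0.5774, 0.5774, 0.5774).
e_1·c_2 = (-0.5774)·4 + 0.5774·0 + 0.5774·(-1) = -2.8868.
u_2 = c_2 + 2.8868·e_1 = (2.3333, 1.6667, 0.6667).
‖u_2‖ = 2.9439, so e_2 = (0.7926, 0.5661, 0.2265).
e_1·c_3 = (-0.5774)·4 + 0.5774·(-3) + 0.5774·4 = -1.7321; e_2·c_3 = 0.7926·4 + 0.5661·(-3) + 0.2265·4 = 2.3778.
u_3 = c_3 + 1.7321·e_1 − 2.3778·e_2 = (1.1154, -3.3462, 4.4615).

u_3 = (1.1154, -3.3462, 4.4615)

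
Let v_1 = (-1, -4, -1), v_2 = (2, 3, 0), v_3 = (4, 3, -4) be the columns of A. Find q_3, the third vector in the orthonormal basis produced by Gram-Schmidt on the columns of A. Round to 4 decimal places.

q_3 = (-0.4867, 0.3244, -0.8111)

v_1 = (-1, -4, -1); ‖v_1‖ = 4.2426, so q_1 = (-0.2357, -0.9428, -0.2357).
q_1·v_2 = (-0.2357)·2 + (-0.9428)·3 + (-0.2357)·0 = -3.2998.
u_2 = v_2 + 3.2998·q_1 = (1.2222, -0.1111, -0.7778).
‖u_2‖ = 1.4530, so q_2 = (0.8412, -0.0765, -0.5353).
q_1·v_3 = (-0.2357)·4 + (-0.9428)·3 + (-0.2357)·(-4) = -2.8284; q_2·v_3 = 0.8412·4 + (-0.0765)·3 + (-0.5353)·(-4) = 5.2766.
u_3 = v_3 + 2.8284·q_1 − 5.2766·q_2 = (-1.1053, 0.7368, -1.8421).
‖u_3‖ = 2.2711, so q_3 = (-0.4867, 0.3244, -0.8111).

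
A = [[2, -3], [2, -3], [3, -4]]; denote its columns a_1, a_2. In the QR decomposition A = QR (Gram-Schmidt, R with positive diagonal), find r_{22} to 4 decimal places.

r_{22} = 0.3430

a_1 = (2, 2, 3); ‖a_1‖ = 4.1231, so q_1 = (0.4851, 0.4851, 0.7276).
q_1·a_2 = 0.4851·(-3) + 0.4851·(-3) + 0.7276·(-4) = -5.8209.
u_2 = a_2 + 5.8209·q_1 = (-0.1765, -0.1765, 0.2353).
r_{22} = ‖u_2‖ = 0.3430.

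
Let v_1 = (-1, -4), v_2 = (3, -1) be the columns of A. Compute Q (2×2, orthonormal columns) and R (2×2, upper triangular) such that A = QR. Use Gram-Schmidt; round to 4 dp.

v_1 = (-1, -4); ‖v_1‖ = 4.1231, so q_1 = (-0.2425, -0.9701).
q_1·v_2 = (-0.2425)·3 + (-0.9701)·(-1) = 0.2425.
u_2 = v_2 − 0.2425·q_1 = (3.0588, -0.7647).
‖u_2‖ = 3.1530, so q_2 = (0.9701, -0.2425).

Q = [[-0.2425, 0.9701], [-0.9701, -0.2425]], R = [[4.1231, 0.2425], [0.0000, 3.1530]]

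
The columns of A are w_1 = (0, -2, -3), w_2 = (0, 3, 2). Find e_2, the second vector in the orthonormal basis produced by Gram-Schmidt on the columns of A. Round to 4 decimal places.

e_2 = (0.0000, 0.8321, -0.5547)

w_1 = (0, -2, -3); ‖w_1‖ = 3.6056, so e_1 = (0.0000, -0.5547, -0.8321).
e_1·w_2 = 0.0000·0 + (-0.5547)·3 + (-0.8321)·2 = -3.3282.
u_2 = w_2 + 3.3282·e_1 = (0.0000, 1.1538, -0.7692).
‖u_2‖ = 1.3868, so e_2 = (0.0000, 0.8321, -0.5547).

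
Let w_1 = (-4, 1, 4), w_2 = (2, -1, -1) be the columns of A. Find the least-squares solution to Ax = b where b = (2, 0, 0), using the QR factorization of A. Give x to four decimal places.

x = (0.1379, 0.9655)

w_1 = (-4, 1, 4); ‖w_1‖ = 5.7446, so e_1 = (-0.6963, 0.1741, 0.6963).
e_1·w_2 = (-0.6963)·2 + 0.1741·(-1) + 0.6963·(-1) = -2.2630.
u_2 = w_2 + 2.2630·e_1 = (0.4242, -0.6061, 0.5758).
‖u_2‖ = 0.9374, so e_2 = (0.4526, -0.6465, 0.6142).
Qᵀb = (-1.3926, 0.9051).
Back-substitute: x_2 = 0.9051/0.9374 = 0.9655.
x_1 = (-1.3926 + 2.2630·0.9655)/5.7446 = 0.1379.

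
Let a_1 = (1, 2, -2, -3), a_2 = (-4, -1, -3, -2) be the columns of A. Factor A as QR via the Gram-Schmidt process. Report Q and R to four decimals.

a_1 = (1, 2, -2, -3); ‖a_1‖ = 4.2426, so e_1 = (0.2357, 0.4714, -0.4714, -0.7071).
e_1·a_2 = 0.2357·(-4) + 0.4714·(-1) + (-0.4714)·(-3) + (-0.7071)·(-2) = 1.4142.
u_2 = a_2 − 1.4142·e_1 = (-4.3333, -1.6667, -2.3333, -1.0000).
‖u_2‖ = 5.2915, so e_2 = (-0.8189, -0.3150, -0.4410, -0.1890).

Q = [[0.2357, -0.8189], [0.4714, -0.3150], [-0.4714, -0.4410], [-0.7071, -0.1890]], R = [[4.2426, 1.4142], [0.0000, 5.2915]]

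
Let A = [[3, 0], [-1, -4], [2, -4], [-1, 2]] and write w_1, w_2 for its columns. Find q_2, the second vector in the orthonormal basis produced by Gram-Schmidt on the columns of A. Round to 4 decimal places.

q_1 = w_1/‖w_1‖ = (3, -1, 2, -1)/3.8730 = (0.7746, -0.2582, 0.5164, -0.2582).
r_{12} = q_1·w_2 = -1.5492.
u_2 = w_2 + 1.5492·q_1 = (1.2000, -4.4000, -3.2000, 1.6000).
‖u_2‖ = 5.7966, so q_2 = (0.2070, -0.7591, -0.5521, 0.2760).

q_2 = (0.2070, -0.7591, -0.5521, 0.2760)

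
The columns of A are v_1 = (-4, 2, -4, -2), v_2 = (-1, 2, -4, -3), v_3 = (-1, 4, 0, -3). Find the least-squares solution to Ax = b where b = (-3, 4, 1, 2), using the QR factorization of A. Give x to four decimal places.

x = (1.1000, -1.5561, 0.8158)

e_1 = v_1/‖v_1‖ = (-4, 2, -4, -2)/6.3246 = (-0.6325, 0.3162, -0.6325, -0.3162).
r_{12} = e_1·v_2 = 4.7434.
u_2 = v_2 − 4.7434·e_1 = (2.0000, 0.5000, -1.0000, -1.5000).
‖u_2‖ = 2.7386, so e_2 = (0.7303, 0.1826, -0.3651, -0.5477).
r_{13} = e_1·v_3 = 2.8460; r_{23} = e_2·v_3 = 1.6432.
u_3 = v_3 − 2.8460·e_1 − 1.6432·e_2 = (-0.4000, 2.8000, 2.4000, -1.2000).
‖u_3‖ = 3.8987, so e_3 = (-0.1026, 0.7182, 0.6156, -0.3078).
Qᵀb = (1.8974, -2.9212, 3.1805).
Back-substitute: x_3 = 3.1805/3.8987 = 0.8158.
x_2 = (-2.9212 − 1.6432·0.8158)/2.7386 = -1.5561.
x_1 = (1.8974 − 4.7434·(-1.5561) − 2.8460·0.8158)/6.3246 = 1.1000.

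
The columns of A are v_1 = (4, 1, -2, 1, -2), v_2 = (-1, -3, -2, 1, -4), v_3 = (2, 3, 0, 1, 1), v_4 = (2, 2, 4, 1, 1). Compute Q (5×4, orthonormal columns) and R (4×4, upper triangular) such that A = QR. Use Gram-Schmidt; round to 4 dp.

q_1 = v_1/‖v_1‖ = (4, 1, -2, 1, -2)/5.0990 = (0.7845, 0.1961, -0.3922, 0.1961, -0.3922).
r_{12} = q_1·v_2 = 1.1767.
u_2 = v_2 − 1.1767·q_1 = (-1.9231, -3.2308, -1.5385, 0.7692, -3.5385).
‖u_2‖ = 5.4420, so q_2 = (-0.3534, -0.5937, -0.2827, 0.1414, -0.6502).
r_{13} = q_1·v_3 = 1.9612; r_{23} = q_2·v_3 = -2.9966.
u_3 = v_3 − 1.9612·q_1 + 2.9966·q_2 = (-0.5974, 0.8364, -0.0779, 1.0390, -0.1792).
‖u_3‖ = 1.4745, so q_3 = (-0.4052, 0.5672, -0.0528, 0.7046, -0.1216).
r_{14} = q_1·v_4 = 0.1961; r_{24} = q_2·v_4 = -3.5338; r_{34} = q_3·v_4 = 0.6958.
u_4 = v_4 − 0.1961·q_1 + 3.5338·q_2 − 0.6958·q_3 = (0.8793, -0.5311, 3.1147, 0.9707, -1.1362).
‖u_4‖ = 3.6041, so q_4 = (0.2440, -0.1473, 0.8642, 0.2693, -0.3152).

Q = [[0.7845, -0.3534, -0.4052, 0.2440], [0.1961, -0.5937, 0.5672, -0.1473], [-0.3922, -0.2827, -0.0528, 0.8642], [0.1961, 0.1414, 0.7046, 0.2693], [-0.3922, -0.6502, -0.1216, -0.3152]], R = [[5.0990, 1.1767, 1.9612, 0.1961], [0.0000, 5.4420, -2.9966, -3.5338], [0.0000, 0.0000, 1.4745, 0.6958], [0.0000, 0.0000, 0.0000, 3.6041]]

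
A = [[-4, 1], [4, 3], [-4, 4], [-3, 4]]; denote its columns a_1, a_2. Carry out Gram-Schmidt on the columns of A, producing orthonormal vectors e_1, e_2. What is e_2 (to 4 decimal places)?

e_2 = (-0.0682, 0.7445, 0.4390, 0.4983)

a_1 = (-4, 4, -4, -3); ‖a_1‖ = 7.5498, so e_1 = (-0.5298, 0.5298, -0.5298, -0.3974).
e_1·a_2 = (-0.5298)·1 + 0.5298·3 + (-0.5298)·4 + (-0.3974)·4 = -2.6491.
u_2 = a_2 + 2.6491·e_1 = (-0.4035, 4.4035, 2.5965, 2.9474).
‖u_2‖ = 5.9146, so e_2 = (-0.0682, 0.7445, 0.4390, 0.4983).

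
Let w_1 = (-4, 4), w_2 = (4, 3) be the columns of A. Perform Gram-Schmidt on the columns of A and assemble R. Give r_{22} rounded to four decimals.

r_{22} = 4.9497

e_1 = w_1/‖w_1‖ = (-4, 4)/5.6569 = (-0.7071, 0.7071).
r_{12} = e_1·w_2 = -0.7071.
u_2 = w_2 + 0.7071·e_1 = (3.5000, 3.5000).
r_{22} = ‖u_2‖ = 4.9497.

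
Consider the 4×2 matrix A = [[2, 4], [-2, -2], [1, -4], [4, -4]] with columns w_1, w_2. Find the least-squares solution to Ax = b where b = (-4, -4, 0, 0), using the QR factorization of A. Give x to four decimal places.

e_1 = w_1/‖w_1‖ = (2, -2, 1, 4)/5.0000 = (0.4000, -0.4000, 0.2000, 0.8000).
r_{12} = e_1·w_2 = -1.6000.
u_2 = w_2 + 1.6000·e_1 = (4.6400, -2.6400, -3.6800, -2.7200).
‖u_2‖ = 7.0314, so e_2 = (0.6599, -0.3755, -0.5234, -0.3868).
Qᵀb = (0.0000, -1.1378).
Back-substitute: x_2 = -1.1378/7.0314 = -0.1618.
x_1 = (0.0000 + 1.6000·(-0.1618))/5.0000 = -0.0518.

x = (-0.0518, -0.1618)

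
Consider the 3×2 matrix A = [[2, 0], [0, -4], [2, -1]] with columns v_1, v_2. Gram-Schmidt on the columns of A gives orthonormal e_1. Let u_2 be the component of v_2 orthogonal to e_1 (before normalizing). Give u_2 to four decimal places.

v_1 = (2, 0, 2); ‖v_1‖ = 2.8284, so e_1 = (0.7071, 0.0000, 0.7071).
e_1·v_2 = 0.7071·0 + 0.0000·(-4) + 0.7071·(-1) = -0.7071.
u_2 = v_2 + 0.7071·e_1 = (0.5000, -4.0000, -0.5000).

u_2 = (0.5000, -4.0000, -0.5000)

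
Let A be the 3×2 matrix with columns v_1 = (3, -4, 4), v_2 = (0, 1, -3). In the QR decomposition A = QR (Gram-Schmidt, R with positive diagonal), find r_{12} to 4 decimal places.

q_1 = v_1/‖v_1‖ = (3, -4, 4)/6.4031 = (0.4685, -0.6247, 0.6247).
r_{12} = q_1·v_2 = -2.4988.

r_{12} = -2.4988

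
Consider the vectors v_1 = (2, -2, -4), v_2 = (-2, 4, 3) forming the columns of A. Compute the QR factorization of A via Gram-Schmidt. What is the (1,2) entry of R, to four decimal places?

e_1 = v_1/‖v_1‖ = (2, -2, -4)/4.8990 = (0.4082, -0.4082, -0.8165).
r_{12} = e_1·v_2 = -4.8990.

r_{12} = -4.8990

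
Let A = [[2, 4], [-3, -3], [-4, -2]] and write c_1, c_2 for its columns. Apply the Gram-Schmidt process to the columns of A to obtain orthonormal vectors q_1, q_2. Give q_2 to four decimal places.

q_1 = c_1/‖c_1‖ = (2, -3, -4)/5.3852 = (0.3714, -0.5571, -0.7428).
r_{12} = q_1·c_2 = 4.6424.
u_2 = c_2 − 4.6424·q_1 = (2.2759, -0.4138, 1.4483).
‖u_2‖ = 2.7292, so q_2 = (0.8339, -0.1516, 0.5307).

q_2 = (0.8339, -0.1516, 0.5307)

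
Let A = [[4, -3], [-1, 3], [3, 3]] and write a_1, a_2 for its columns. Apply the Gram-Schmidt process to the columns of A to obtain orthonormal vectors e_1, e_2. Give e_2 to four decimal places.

e_2 = (-0.4104, 0.5472, 0.7295)

a_1 = (4, -1, 3); ‖a_1‖ = 5.0990, so e_1 = (0.7845, -0.1961, 0.5883).
e_1·a_2 = 0.7845·(-3) + (-0.1961)·3 + 0.5883·3 = -1.1767.
u_2 = a_2 + 1.1767·e_1 = (-2.0769, 2.7692, 3.6923).
‖u_2‖ = 5.0612, so e_2 = (-0.4104, 0.5472, 0.7295).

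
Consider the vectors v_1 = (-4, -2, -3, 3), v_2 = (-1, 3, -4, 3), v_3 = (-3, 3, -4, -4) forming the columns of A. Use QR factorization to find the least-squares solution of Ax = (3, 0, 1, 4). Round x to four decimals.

v_1 = (-4, -2, -3, 3); ‖v_1‖ = 6.1644, so q_1 = (-0.6489, -0.3244, -0.4867, 0.4867).
q_1·v_2 = (-0.6489)·(-1) + (-0.3244)·3 + (-0.4867)·(-4) + 0.4867·3 = 3.0822.
u_2 = v_2 − 3.0822·q_1 = (1.0000, 4.0000, -2.5000, 1.5000).
‖u_2‖ = 5.0498, so q_2 = (0.1980, 0.7921, -0.4951, 0.2970).
q_1·v_3 = (-0.6489)·(-3) + (-0.3244)·3 + (-0.4867)·(-4) + 0.4867·(-4) = 0.9733; q_2·v_3 = 0.1980·(-3) + 0.7921·3 + (-0.4951)·(-4) + 0.2970·(-4) = 2.5744.
u_3 = v_3 − 0.9733·q_1 − 2.5744·q_2 = (-2.8782, 1.2766, -2.2518, -5.2384).
‖u_3‖ = 6.5135, so q_3 = (-0.4419, 0.1960, -0.3457, -0.8042).
Qᵀb = (-0.4867, 1.2872, -4.8883).
Back-substitute: x_3 = -4.8883/6.5135 = -0.7505.
x_2 = (1.2872 − 2.5744·(-0.7505))/5.0498 = 0.6375.
x_1 = (-0.4867 − 3.0822·0.6375 − 0.9733·(-0.7505))/6.1644 = -0.2792.

x = (-0.2792, 0.6375, -0.7505)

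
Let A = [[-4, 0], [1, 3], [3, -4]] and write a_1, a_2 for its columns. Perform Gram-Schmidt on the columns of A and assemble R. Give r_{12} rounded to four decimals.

r_{12} = -1.7650

q_1 = a_1/‖a_1‖ = (-4, 1, 3)/5.0990 = (-0.7845, 0.1961, 0.5883).
r_{12} = q_1·a_2 = -1.7650.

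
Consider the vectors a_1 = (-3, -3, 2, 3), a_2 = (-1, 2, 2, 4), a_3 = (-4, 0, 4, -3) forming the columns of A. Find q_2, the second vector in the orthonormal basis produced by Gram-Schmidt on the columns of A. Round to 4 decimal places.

q_1 = a_1/‖a_1‖ = (-3, -3, 2, 3)/5.5678 = (-0.5388, -0.5388, 0.3592, 0.5388).
r_{12} = q_1·a_2 = 2.3349.
u_2 = a_2 − 2.3349·q_1 = (0.2581, 3.2581, 1.1613, 2.7419).
‖u_2‖ = 4.4214, so q_2 = (0.0584, 0.7369, 0.2627, 0.6202).

q_2 = (0.0584, 0.7369, 0.2627, 0.6202)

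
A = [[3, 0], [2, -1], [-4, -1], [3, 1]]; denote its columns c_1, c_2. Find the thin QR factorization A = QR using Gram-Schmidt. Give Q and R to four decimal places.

e_1 = c_1/‖c_1‖ = (3, 2, -4, 3)/6.1644 = (0.4867, 0.3244, -0.6489, 0.4867).
r_{12} = e_1·c_2 = 0.8111.
u_2 = c_2 − 0.8111·e_1 = (-0.3947, -1.2632, -0.4737, 0.6053).
‖u_2‖ = 1.5304, so e_2 = (-0.2579, -0.8254, -0.3095, 0.3955).

Q = [[0.4867, -0.2579], [0.3244, -0.8254], [-0.6489, -0.3095], [0.4867, 0.3955]], R = [[6.1644, 0.8111], [0.0000, 1.5304]]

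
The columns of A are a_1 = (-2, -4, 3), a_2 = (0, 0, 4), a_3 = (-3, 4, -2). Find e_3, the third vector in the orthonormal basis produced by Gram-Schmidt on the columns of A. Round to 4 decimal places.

a_1 = (-2, -4, 3); ‖a_1‖ = 5.3852, so e_1 = (-0.3714, -0.7428, 0.5571).
e_1·a_2 = (-0.3714)·0 + (-0.7428)·0 + 0.5571·4 = 2.2283.
u_2 = a_2 − 2.2283·e_1 = (0.8276, 1.6552, 2.7586).
‖u_2‖ = 3.3218, so e_2 = (0.2491, 0.4983, 0.8305).
e_1·a_3 = (-0.3714)·(-3) + (-0.7428)·4 + 0.5571·(-2) = -2.9711; e_2·a_3 = 0.2491·(-3) + 0.4983·4 + 0.8305·(-2) = -0.4152.
u_3 = a_3 + 2.9711·e_1 + 0.4152·e_2 = (-4.0000, 2.0000, 0.0000).
‖u_3‖ = 4.4721, so e_3 = (-0.8944, 0.4472, 0.0000).

e_3 = (-0.8944, 0.4472, 0.0000)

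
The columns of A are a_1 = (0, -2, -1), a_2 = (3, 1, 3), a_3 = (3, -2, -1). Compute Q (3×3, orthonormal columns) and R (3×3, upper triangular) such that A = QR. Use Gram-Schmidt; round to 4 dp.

Q = [[0.0000, 0.8018, 0.5976], [-0.8944, -0.2673, 0.3586], [-0.4472, 0.5345, -0.7171]], R = [[2.2361, -2.2361, 2.2361], [0.0000, 3.7417, 2.4054], [0.0000, 0.0000, 1.7928]]

a_1 = (0, -2, -1); ‖a_1‖ = 2.2361, so q_1 = (0.0000, -0.8944, -0.4472).
q_1·a_2 = 0.0000·3 + (-0.8944)·1 + (-0.4472)·3 = -2.2361.
u_2 = a_2 + 2.2361·q_1 = (3.0000, -1.0000, 2.0000).
‖u_2‖ = 3.7417, so q_2 = (0.8018, -0.2673, 0.5345).
q_1·a_3 = 0.0000·3 + (-0.8944)·(-2) + (-0.4472)·(-1) = 2.2361; q_2·a_3 = 0.8018·3 + (-0.2673)·(-2) + 0.5345·(-1) = 2.4054.
u_3 = a_3 − 2.2361·q_1 − 2.4054·q_2 = (1.0714, 0.6429, -1.2857).
‖u_3‖ = 1.7928, so q_3 = (0.5976, 0.3586, -0.7171).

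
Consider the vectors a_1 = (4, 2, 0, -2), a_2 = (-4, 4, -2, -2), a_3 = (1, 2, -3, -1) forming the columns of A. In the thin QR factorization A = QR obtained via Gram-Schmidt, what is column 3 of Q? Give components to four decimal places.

q_1 = a_1/‖a_1‖ = (4, 2, 0, -2)/4.8990 = (0.8165, 0.4082, 0.0000, -0.4082).
r_{12} = q_1·a_2 = -0.8165.
u_2 = a_2 + 0.8165·q_1 = (-3.3333, 4.3333, -2.0000, -2.3333).
‖u_2‖ = 6.2716, so q_2 = (-0.5315, 0.6909, -0.3189, -0.3720).
r_{13} = q_1·a_3 = 2.0412; r_{23} = q_2·a_3 = 2.1791.
u_3 = a_3 − 2.0412·q_1 − 2.1791·q_2 = (0.4915, -0.3390, -2.3051, 0.6441).
‖u_3‖ = 2.4667, so q_3 = (0.1993, -0.1374, -0.9345, 0.2611).

q_3 = (0.1993, -0.1374, -0.9345, 0.2611)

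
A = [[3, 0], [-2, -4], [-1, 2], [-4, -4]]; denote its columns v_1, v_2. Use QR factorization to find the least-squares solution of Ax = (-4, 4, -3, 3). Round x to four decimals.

v_1 = (3, -2, -1, -4); ‖v_1‖ = 5.4772, so e_1 = (0.5477, -0.3651, -0.1826, -0.7303).
e_1·v_2 = 0.5477·0 + (-0.3651)·(-4) + (-0.1826)·2 + (-0.7303)·(-4) = 4.0166.
u_2 = v_2 − 4.0166·e_1 = (-2.2000, -2.5333, 2.7333, -1.0667).
‖u_2‖ = 4.4572, so e_2 = (-0.4936, -0.5684, 0.6132, -0.2393).
Qᵀb = (-5.2947, -2.8568).
Back-substitute: x_2 = -2.8568/4.4572 = -0.6409.
x_1 = (-5.2947 − 4.0166·(-0.6409))/5.4772 = -0.4966.

x = (-0.4966, -0.6409)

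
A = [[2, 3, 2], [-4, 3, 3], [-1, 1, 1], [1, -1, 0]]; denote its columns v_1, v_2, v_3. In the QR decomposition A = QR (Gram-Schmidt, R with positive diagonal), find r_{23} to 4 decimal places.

e_1 = v_1/‖v_1‖ = (2, -4, -1, 1)/4.6904 = (0.4264, -0.8528, -0.2132, 0.2132).
r_{12} = e_1·v_2 = -1.7056.
u_2 = v_2 + 1.7056·e_1 = (3.7273, 1.5455, 0.6364, -0.6364).
‖u_2‖ = 4.1341, so e_2 = (0.9016, 0.3738, 0.1539, -0.1539).
r_{23} = e_2·v_3 = 3.0786.

r_{23} = 3.0786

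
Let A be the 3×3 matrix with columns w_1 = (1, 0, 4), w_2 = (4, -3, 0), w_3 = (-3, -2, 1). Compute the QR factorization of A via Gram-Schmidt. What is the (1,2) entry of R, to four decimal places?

e_1 = w_1/‖w_1‖ = (1, 0, 4)/4.1231 = (0.2425, 0.0000, 0.9701).
r_{12} = e_1·w_2 = 0.9701.

r_{12} = 0.9701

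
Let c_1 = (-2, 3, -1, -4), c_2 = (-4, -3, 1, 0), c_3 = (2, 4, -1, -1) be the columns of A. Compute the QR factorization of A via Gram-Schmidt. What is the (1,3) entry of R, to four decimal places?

c_1 = (-2, 3, -1, -4); ‖c_1‖ = 5.4772, so q_1 = (-0.3651, 0.5477, -0.1826, -0.7303).
r_{13} = q_1·c_3 = 2.3735.

r_{13} = 2.3735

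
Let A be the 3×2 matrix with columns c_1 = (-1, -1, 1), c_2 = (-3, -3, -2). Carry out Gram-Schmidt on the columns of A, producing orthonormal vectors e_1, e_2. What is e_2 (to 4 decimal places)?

e_1 = c_1/‖c_1‖ = (-1, -1, 1)/1.7321 = (-0.5774, -0.5774, 0.5774).
r_{12} = e_1·c_2 = 2.3094.
u_2 = c_2 − 2.3094·e_1 = (-1.6667, -1.6667, -3.3333).
‖u_2‖ = 4.0825, so e_2 = (-0.4082, -0.4082, -0.8165).

e_2 = (-0.4082, -0.4082, -0.8165)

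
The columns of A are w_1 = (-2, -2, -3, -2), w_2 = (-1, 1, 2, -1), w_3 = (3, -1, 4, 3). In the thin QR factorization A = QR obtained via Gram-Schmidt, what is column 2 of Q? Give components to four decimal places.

e_2 = (-0.5529, 0.2479, 0.5720, -0.5529)

w_1 = (-2, -2, -3, -2); ‖w_1‖ = 4.5826, so e_1 = (-0.4364, -0.4364, -0.6547, -0.4364).
e_1·w_2 = (-0.4364)·(-1) + (-0.4364)·1 + (-0.6547)·2 + (-0.4364)·(-1) = -0.8729.
u_2 = w_2 + 0.8729·e_1 = (-1.3810, 0.6190, 1.4286, -1.3810).
‖u_2‖ = 2.4976, so e_2 = (-0.5529, 0.2479, 0.5720, -0.5529).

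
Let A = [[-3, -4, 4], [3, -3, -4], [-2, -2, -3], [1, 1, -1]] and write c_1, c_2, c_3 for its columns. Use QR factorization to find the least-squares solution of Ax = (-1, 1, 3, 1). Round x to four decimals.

x = (-0.5104, 0.0248, -0.6601)

c_1 = (-3, 3, -2, 1); ‖c_1‖ = 4.7958, so e_1 = (-0.6255, 0.6255, -0.4170, 0.2085).
e_1·c_2 = (-0.6255)·(-4) + 0.6255·(-3) + (-0.4170)·(-2) + 0.2085·1 = 1.6681.
u_2 = c_2 − 1.6681·e_1 = (-2.9565, -4.0435, -1.3043, 0.6522).
‖u_2‖ = 5.2170, so e_2 = (-0.5667, -0.7751, -0.2500, 0.1250).
e_1·c_3 = (-0.6255)·4 + 0.6255·(-4) + (-0.4170)·(-3) + 0.2085·(-1) = -3.9618; e_2·c_3 = (-0.5667)·4 + (-0.7751)·(-4) + (-0.2500)·(-3) + 0.1250·(-1) = 1.4584.
u_3 = c_3 + 3.9618·e_1 − 1.4584·e_2 = (2.3482, -0.3914, -4.2875, -0.3562).
‖u_3‖ = 4.9170, so e_3 = (0.4776, -0.0796, -0.8720, -0.0724).
Qᵀb = (0.2085, -0.8334, -3.2455).
Back-substitute: x_3 = -3.2455/4.9170 = -0.6601.
x_2 = (-0.8334 − 1.4584·(-0.6601))/5.2170 = 0.0248.
x_1 = (0.2085 − 1.6681·0.0248 + 3.9618·(-0.6601))/4.7958 = -0.5104.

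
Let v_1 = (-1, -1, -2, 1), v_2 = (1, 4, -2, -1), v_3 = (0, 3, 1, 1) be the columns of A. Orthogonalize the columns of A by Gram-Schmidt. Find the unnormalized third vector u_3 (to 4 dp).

e_1 = v_1/‖v_1‖ = (-1, -1, -2, 1)/2.6458 = (-0.3780, -0.3780, -0.7559, 0.3780).
r_{12} = e_1·v_2 = -0.7559.
u_2 = v_2 + 0.7559·e_1 = (0.7143, 3.7143, -2.5714, -0.7143).
‖u_2‖ = 4.6291, so e_2 = (0.1543, 0.8024, -0.5555, -0.1543).
r_{13} = e_1·v_3 = -1.5119; r_{23} = e_2·v_3 = 1.6973.
u_3 = v_3 + 1.5119·e_1 − 1.6973·e_2 = (-0.8333, 1.0667, 0.8000, 1.8333).

u_3 = (-0.8333, 1.0667, 0.8000, 1.8333)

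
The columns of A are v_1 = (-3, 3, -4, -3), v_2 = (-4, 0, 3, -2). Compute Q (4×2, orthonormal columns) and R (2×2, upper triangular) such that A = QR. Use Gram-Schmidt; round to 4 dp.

v_1 = (-3, 3, -4, -3); ‖v_1‖ = 6.5574, so q_1 = (-0.4575, 0.4575, -0.6100, -0.4575).
q_1·v_2 = (-0.4575)·(-4) + 0.4575·0 + (-0.6100)·3 + (-0.4575)·(-2) = 0.9150.
u_2 = v_2 − 0.9150·q_1 = (-3.5814, -0.4186, 3.5581, -1.5814).
‖u_2‖ = 5.3069, so q_2 = (-0.6749, -0.0789, 0.6705, -0.2980).

Q = [[-0.4575, -0.6749], [0.4575, -0.0789], [-0.6100, 0.6705], [-0.4575, -0.2980]], R = [[6.5574, 0.9150], [0.0000, 5.3069]]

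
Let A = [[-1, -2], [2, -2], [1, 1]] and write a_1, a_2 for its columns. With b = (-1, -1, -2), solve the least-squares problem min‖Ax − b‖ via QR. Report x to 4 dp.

a_1 = (-1, 2, 1); ‖a_1‖ = 2.4495, so q_1 = (-0.4082, 0.8165, 0.4082).
q_1·a_2 = (-0.4082)·(-2) + 0.8165·(-2) + 0.4082·1 = -0.4082.
u_2 = a_2 + 0.4082·q_1 = (-2.1667, -1.6667, 1.1667).
‖u_2‖ = 2.9721, so q_2 = (-0.7290, -0.5608, 0.3925).
Qᵀb = (-1.2247, 0.5047).
Back-substitute: x_2 = 0.5047/2.9721 = 0.1698.
x_1 = (-1.2247 + 0.4082·0.1698)/2.4495 = -0.4717.

x = (-0.4717, 0.1698)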